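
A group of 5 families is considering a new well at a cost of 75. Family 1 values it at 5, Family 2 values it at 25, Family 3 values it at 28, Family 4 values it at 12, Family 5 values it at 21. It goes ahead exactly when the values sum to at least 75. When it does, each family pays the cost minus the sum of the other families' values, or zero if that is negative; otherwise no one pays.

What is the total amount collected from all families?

Total value 91 ≥ cost 75, so it is built.
Family 1: others sum to 86; max(0, 75 - 86) = 0.
Family 2: others sum to 66; max(0, 75 - 66) = 9.
Family 3: others sum to 63; max(0, 75 - 63) = 12.
Family 4: others sum to 79; max(0, 75 - 79) = 0.
Family 5: others sum to 70; max(0, 75 - 70) = 5.
Total collected = 0 + 9 + 12 + 0 + 5 = 26.

26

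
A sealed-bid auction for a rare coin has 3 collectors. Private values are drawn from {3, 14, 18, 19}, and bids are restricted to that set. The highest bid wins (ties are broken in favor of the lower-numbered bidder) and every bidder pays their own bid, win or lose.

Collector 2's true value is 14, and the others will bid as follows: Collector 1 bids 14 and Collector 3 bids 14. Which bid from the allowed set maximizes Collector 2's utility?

3

Bid 3: loses but pays 3, utility -3.
Bid 14: loses but pays 14, utility -14.
Bid 18: wins, pays 18, utility 14 - 18 = -4.
Bid 19: wins, pays 19, utility 14 - 19 = -5.
The best choice is 3 with utility -3.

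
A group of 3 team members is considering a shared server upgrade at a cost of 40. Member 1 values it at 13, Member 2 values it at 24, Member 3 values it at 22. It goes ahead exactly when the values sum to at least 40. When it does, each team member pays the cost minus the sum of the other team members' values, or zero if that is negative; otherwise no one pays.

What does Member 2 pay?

5

Total value 59 ≥ cost 40, so the project is built.
The other team members' values sum to 35.
Cost minus that sum is 40 - 35 = 5.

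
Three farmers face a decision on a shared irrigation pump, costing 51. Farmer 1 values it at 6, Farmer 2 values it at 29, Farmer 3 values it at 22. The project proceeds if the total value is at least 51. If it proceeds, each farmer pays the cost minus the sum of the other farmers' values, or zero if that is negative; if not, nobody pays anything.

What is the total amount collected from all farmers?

Total value 57 ≥ cost 51, so it is built.
Farmer 1: others sum to 51; max(0, 51 - 51) = 0.
Farmer 2: others sum to 28; max(0, 51 - 28) = 23.
Farmer 3: others sum to 35; max(0, 51 - 35) = 16.
Total collected = 0 + 23 + 16 = 39.

39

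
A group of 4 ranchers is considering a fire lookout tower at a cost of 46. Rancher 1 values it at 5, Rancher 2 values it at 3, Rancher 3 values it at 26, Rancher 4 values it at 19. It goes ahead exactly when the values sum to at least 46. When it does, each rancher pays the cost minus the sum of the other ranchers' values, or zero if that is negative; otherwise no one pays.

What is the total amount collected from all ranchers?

31

Total value 53 ≥ cost 46, so it is built.
Rancher 1: others sum to 48; max(0, 46 - 48) = 0.
Rancher 2: others sum to 50; max(0, 46 - 50) = 0.
Rancher 3: others sum to 27; max(0, 46 - 27) = 19.
Rancher 4: others sum to 34; max(0, 46 - 34) = 12.
Total collected = 0 + 0 + 19 + 12 = 31.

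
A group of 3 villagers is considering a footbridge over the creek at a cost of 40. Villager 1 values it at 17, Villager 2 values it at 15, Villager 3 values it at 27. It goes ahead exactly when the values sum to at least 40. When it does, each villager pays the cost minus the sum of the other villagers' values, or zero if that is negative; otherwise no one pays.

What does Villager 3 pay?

Total value 59 ≥ cost 40, so the project is built.
The other villagers' values sum to 32.
Cost minus that sum is 40 - 32 = 8.

8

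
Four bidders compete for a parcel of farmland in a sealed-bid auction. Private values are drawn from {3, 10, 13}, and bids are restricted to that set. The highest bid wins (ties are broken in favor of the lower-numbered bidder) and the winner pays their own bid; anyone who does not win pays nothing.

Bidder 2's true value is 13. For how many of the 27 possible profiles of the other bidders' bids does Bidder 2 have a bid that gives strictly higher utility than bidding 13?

Others bid (3, 3, 3): truth gives 0; bid 10 gives 3 > 0. Violating.
Others bid (3, 3, 10): truth gives 0; bid 10 gives 3 > 0. Violating.
Others bid (3, 10, 3): truth gives 0; bid 10 gives 3 > 0. Violating.
Others bid (3, 10, 10): truth gives 0; bid 10 gives 3 > 0. Violating.
Others bid (3, 3, 13): truth gives 0; no alternative beats it.
Others bid (3, 10, 13): truth gives 0; no alternative beats it.
(Checking all 27 profiles: 4 have a profitable deviation, 23 do not.)

4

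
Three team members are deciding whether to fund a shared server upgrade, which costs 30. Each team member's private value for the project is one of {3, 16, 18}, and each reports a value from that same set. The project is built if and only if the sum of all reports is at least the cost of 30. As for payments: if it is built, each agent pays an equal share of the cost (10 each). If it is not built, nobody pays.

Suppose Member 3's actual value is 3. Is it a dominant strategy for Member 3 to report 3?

Yes

Check each profile of the others' reports and compare truth against every alternative report.
Others report (3, 16): truth gives 0, best alternative gives -7.
Others report (3, 18): truth gives 0, best alternative gives -7.
Others report (16, 3): truth gives 0, best alternative gives -7.
Others report (18, 3): truth gives 0, best alternative gives -7.
Others report (16, 16): truth gives -7, best alternative gives -7.
Others report (16, 18): truth gives -7, best alternative gives -7.
(Remaining 3 profiles checked similarly; truth is weakly best in each.)
In every case the truthful report is at least as good as any alternative, so it is a dominant strategy.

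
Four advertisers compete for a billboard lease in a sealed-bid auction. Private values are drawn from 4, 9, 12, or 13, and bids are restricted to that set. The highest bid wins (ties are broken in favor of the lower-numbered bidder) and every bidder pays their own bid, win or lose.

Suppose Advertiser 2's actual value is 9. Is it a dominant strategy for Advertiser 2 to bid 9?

No

Consider the case where Advertiser 1 bids 4, Advertiser 3 bids 4 and Advertiser 4 bids 12.
Truthful bid 9: loses but pays 9, utility -9.
Bid 4 instead: loses but pays 4, utility -4.
Since -4 > -9, bidding 4 is strictly better here, so truthful bidding is not dominant.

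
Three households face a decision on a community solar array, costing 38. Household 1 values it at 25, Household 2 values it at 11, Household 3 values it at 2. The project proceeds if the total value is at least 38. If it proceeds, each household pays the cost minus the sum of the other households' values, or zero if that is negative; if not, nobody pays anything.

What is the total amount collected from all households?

Total value 38 ≥ cost 38, so it is built.
Household 1: others sum to 13; max(0, 38 - 13) = 25.
Household 2: others sum to 27; max(0, 38 - 27) = 11.
Household 3: others sum to 36; max(0, 38 - 36) = 2.
Total collected = 25 + 11 + 2 = 38.

38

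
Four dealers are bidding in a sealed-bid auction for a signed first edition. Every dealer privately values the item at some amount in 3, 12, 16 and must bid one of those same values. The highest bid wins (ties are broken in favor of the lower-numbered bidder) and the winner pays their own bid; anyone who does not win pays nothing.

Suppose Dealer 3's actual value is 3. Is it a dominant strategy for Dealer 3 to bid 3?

Yes

Check each profile of the others' bids and compare truth against every alternative bid.
Others bid (3, 3, 3): truth gives 0, best alternative gives -9.
Others bid (3, 3, 12): truth gives 0, best alternative gives -9.
Others bid (3, 3, 16): truth gives 0, best alternative gives 0.
Others bid (3, 12, 3): truth gives 0, best alternative gives 0.
Others bid (3, 12, 12): truth gives 0, best alternative gives 0.
Others bid (3, 12, 16): truth gives 0, best alternative gives 0.
(Remaining 21 profiles checked similarly; truth is weakly best in each.)
In every case the truthful bid is at least as good as any alternative, so it is a dominant strategy.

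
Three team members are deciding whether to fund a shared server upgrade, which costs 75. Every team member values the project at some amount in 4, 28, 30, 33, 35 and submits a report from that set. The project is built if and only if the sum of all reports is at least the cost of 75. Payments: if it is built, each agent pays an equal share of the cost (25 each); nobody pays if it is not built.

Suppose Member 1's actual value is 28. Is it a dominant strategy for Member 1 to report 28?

Yes

Check each profile of the others' reports and compare truth against every alternative report.
Others report (28, 28): truth gives 3, best alternative gives 3.
Others report (28, 30): truth gives 3, best alternative gives 3.
Others report (28, 33): truth gives 3, best alternative gives 3.
Others report (28, 35): truth gives 3, best alternative gives 3.
Others report (30, 28): truth gives 3, best alternative gives 3.
Others report (30, 30): truth gives 3, best alternative gives 3.
(Remaining 19 profiles checked similarly; truth is weakly best in each.)
In every case the truthful report is at least as good as any alternative, so it is a dominant strategy.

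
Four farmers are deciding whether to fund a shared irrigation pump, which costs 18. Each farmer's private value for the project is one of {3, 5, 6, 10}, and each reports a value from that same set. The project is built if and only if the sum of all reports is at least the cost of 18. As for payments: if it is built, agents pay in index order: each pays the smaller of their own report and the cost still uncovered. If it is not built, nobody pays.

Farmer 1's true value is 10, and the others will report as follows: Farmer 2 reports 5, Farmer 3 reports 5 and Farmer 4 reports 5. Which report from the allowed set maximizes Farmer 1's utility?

Report 3: project built, pays 3, utility 10 - 3 = 7.
Report 5: project built, pays 5, utility 10 - 5 = 5.
Report 6: project built, pays 6, utility 10 - 6 = 4.
Report 10: project built, pays 10, utility 10 - 10 = 0.
The best choice is 3 with utility 7.

3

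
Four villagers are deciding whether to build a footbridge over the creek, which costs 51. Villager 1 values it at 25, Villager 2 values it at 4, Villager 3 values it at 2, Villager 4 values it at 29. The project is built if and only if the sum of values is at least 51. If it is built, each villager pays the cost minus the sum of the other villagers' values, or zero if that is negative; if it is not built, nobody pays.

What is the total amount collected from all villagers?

36

Total value 60 ≥ cost 51, so it is built.
Villager 1: others sum to 35; max(0, 51 - 35) = 16.
Villager 2: others sum to 56; max(0, 51 - 56) = 0.
Villager 3: others sum to 58; max(0, 51 - 58) = 0.
Villager 4: others sum to 31; max(0, 51 - 31) = 20.
Total collected = 16 + 0 + 0 + 20 = 36.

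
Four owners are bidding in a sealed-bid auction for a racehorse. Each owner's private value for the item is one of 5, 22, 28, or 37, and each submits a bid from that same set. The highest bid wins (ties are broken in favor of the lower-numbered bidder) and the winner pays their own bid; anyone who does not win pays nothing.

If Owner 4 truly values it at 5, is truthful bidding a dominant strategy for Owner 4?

Check each profile of the others' bids and compare truth against every alternative bid.
Others bid (5, 5, 5): truth gives 0, best alternative gives -17.
Others bid (5, 5, 22): truth gives 0, best alternative gives 0.
Others bid (5, 5, 28): truth gives 0, best alternative gives 0.
Others bid (5, 5, 37): truth gives 0, best alternative gives 0.
Others bid (5, 22, 5): truth gives 0, best alternative gives 0.
Others bid (5, 22, 22): truth gives 0, best alternative gives 0.
(Remaining 58 profiles checked similarly; truth is weakly best in each.)
In every case the truthful bid is at least as good as any alternative, so it is a dominant strategy.

Yes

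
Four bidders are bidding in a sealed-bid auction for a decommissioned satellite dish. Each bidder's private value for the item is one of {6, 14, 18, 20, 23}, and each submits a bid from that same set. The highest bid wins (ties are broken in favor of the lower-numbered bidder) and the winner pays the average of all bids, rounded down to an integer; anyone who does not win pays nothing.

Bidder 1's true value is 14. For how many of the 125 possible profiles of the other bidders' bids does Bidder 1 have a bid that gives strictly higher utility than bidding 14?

7

Others bid (6, 6, 6): truth gives 6; bid 6 gives 8 > 6. Violating.
Others bid (6, 6, 18): truth gives 0; bid 18 gives 2 > 0. Violating.
Others bid (6, 6, 20): truth gives 0; bid 20 gives 1 > 0. Violating.
Others bid (6, 18, 6): truth gives 0; bid 18 gives 2 > 0. Violating.
Others bid (6, 6, 14): truth gives 4; no alternative beats it.
Others bid (6, 6, 23): truth gives 0; no alternative beats it.
(Checking all 125 profiles: 7 have a profitable deviation, 118 do not.)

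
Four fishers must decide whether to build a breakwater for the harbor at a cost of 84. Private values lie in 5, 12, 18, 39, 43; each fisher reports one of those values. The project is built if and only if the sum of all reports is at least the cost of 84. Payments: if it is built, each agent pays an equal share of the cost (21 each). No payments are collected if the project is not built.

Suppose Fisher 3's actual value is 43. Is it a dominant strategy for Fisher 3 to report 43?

Yes

Check each profile of the others' reports and compare truth against every alternative report.
Others report (5, 18, 18): truth gives 22, best alternative gives 0.
Others report (12, 12, 18): truth gives 22, best alternative gives 0.
Others report (12, 18, 12): truth gives 22, best alternative gives 0.
Others report (18, 5, 18): truth gives 22, best alternative gives 0.
Others report (18, 12, 12): truth gives 22, best alternative gives 0.
Others report (18, 18, 5): truth gives 22, best alternative gives 0.
(Remaining 119 profiles checked similarly; truth is weakly best in each.)
In every case the truthful report is at least as good as any alternative, so it is a dominant strategy.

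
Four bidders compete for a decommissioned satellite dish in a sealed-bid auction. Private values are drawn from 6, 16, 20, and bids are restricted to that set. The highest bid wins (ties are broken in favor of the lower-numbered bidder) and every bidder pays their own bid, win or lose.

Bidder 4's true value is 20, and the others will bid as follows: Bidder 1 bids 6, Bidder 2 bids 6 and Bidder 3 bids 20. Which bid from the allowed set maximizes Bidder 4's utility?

Bid 6: loses but pays 6, utility -6.
Bid 16: loses but pays 16, utility -16.
Bid 20: loses but pays 20, utility -20.
The best choice is 6 with utility -6.

6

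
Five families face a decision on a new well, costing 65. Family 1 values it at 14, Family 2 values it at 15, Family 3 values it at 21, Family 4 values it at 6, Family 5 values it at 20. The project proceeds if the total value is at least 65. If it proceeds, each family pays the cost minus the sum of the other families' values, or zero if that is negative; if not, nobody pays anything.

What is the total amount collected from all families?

Total value 76 ≥ cost 65, so it is built.
Family 1: others sum to 62; max(0, 65 - 62) = 3.
Family 2: others sum to 61; max(0, 65 - 61) = 4.
Family 3: others sum to 55; max(0, 65 - 55) = 10.
Family 4: others sum to 70; max(0, 65 - 70) = 0.
Family 5: others sum to 56; max(0, 65 - 56) = 9.
Total collected = 3 + 4 + 10 + 0 + 9 = 26.

26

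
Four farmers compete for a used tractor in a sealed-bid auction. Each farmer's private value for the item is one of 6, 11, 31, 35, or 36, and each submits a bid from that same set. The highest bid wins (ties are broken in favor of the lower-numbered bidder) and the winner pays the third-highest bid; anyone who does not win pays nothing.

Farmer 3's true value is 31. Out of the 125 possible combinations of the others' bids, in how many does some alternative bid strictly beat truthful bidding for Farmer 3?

Others bid (6, 6, 35): truth gives 0; bid 35 gives 25 > 0. Violating.
Others bid (6, 6, 36): truth gives 0; bid 36 gives 25 > 0. Violating.
Others bid (6, 11, 35): truth gives 0; bid 35 gives 20 > 0. Violating.
Others bid (6, 11, 36): truth gives 0; bid 36 gives 20 > 0. Violating.
Others bid (6, 6, 6): truth gives 25; no alternative beats it.
Others bid (6, 6, 11): truth gives 25; no alternative beats it.
(Checking all 125 profiles: 24 have a profitable deviation, 101 do not.)

24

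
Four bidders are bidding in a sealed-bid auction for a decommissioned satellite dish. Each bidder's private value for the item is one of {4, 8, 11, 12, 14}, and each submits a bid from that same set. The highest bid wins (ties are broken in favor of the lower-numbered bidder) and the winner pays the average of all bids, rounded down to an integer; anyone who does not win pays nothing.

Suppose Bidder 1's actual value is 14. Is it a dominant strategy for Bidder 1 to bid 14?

Consider the case where Bidder 2 bids 4, Bidder 3 bids 4 and Bidder 4 bids 4.
Truthful bid 14: wins, pays 6, utility 14 - 6 = 8.
Bid 4 instead: wins, pays 4, utility 14 - 4 = 10.
Since 10 > 8, bidding 4 is strictly better here, so truthful bidding is not dominant.

No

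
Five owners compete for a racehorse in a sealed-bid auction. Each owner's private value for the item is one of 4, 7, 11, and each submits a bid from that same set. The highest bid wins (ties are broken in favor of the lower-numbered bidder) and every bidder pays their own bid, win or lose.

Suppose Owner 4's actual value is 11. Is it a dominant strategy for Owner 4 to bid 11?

No

Consider the case where Owner 1 bids 4, Owner 2 bids 4, Owner 3 bids 4 and Owner 5 bids 4.
Truthful bid 11: wins, pays 11, utility 11 - 11 = 0.
Bid 7 instead: wins, pays 7, utility 11 - 7 = 4.
Since 4 > 0, bidding 7 is strictly better here, so truthful bidding is not dominant.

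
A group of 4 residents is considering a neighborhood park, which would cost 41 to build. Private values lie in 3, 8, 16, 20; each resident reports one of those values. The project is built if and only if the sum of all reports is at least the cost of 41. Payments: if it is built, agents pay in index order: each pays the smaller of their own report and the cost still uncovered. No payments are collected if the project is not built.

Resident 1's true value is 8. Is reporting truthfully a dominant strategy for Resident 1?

Consider the case where Resident 2 reports 3, Resident 3 reports 16 and Resident 4 reports 20.
Truthful report 8: project built, pays 8, utility 8 - 8 = 0.
Report 3 instead: project built, pays 3, utility 8 - 3 = 5.
Since 5 > 0, reporting 3 is strictly better here, so truthful reporting is not dominant.

No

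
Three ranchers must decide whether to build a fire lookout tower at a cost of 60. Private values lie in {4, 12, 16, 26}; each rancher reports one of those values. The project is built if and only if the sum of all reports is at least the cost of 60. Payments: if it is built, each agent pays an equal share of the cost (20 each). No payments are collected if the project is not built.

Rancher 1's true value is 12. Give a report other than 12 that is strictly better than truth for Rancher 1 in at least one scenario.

Suppose Rancher 2 reports 26 and Rancher 3 reports 26.
Report 12: project built, pays 20, utility 12 - 20 = -8.
Report 4: project not built, utility 0.
So reporting 4 beats truth here (0 > -8).

4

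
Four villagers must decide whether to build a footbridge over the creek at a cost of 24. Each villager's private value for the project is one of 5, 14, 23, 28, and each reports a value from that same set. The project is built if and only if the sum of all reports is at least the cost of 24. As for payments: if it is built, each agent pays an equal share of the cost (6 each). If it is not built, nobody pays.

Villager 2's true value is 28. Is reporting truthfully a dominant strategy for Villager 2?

Check each profile of the others' reports and compare truth against every alternative report.
Others report (5, 5, 5): truth gives 22, best alternative gives 22.
Others report (5, 5, 14): truth gives 22, best alternative gives 22.
Others report (5, 5, 23): truth gives 22, best alternative gives 22.
Others report (5, 5, 28): truth gives 22, best alternative gives 22.
Others report (5, 14, 5): truth gives 22, best alternative gives 22.
Others report (5, 14, 14): truth gives 22, best alternative gives 22.
(Remaining 58 profiles checked similarly; truth is weakly best in each.)
In every case the truthful report is at least as good as any alternative, so it is a dominant strategy.

Yes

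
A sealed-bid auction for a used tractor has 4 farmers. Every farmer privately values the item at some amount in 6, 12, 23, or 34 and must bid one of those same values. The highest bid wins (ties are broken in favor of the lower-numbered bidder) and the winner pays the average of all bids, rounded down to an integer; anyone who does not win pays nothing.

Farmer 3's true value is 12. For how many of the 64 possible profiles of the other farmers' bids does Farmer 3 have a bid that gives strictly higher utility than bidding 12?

2

Others bid (6, 12, 6): truth gives 0; bid 23 gives 1 > 0. Violating.
Others bid (12, 6, 6): truth gives 0; bid 23 gives 1 > 0. Violating.
Others bid (6, 6, 6): truth gives 5; no alternative beats it.
Others bid (6, 6, 12): truth gives 3; no alternative beats it.
(Checking all 64 profiles: 2 have a profitable deviation, 62 do not.)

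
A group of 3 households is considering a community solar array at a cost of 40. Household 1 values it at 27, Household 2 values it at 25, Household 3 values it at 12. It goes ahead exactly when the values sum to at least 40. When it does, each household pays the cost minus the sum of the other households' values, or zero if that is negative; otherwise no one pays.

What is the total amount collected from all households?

4

Total value 64 ≥ cost 40, so it is built.
Household 1: others sum to 37; max(0, 40 - 37) = 3.
Household 2: others sum to 39; max(0, 40 - 39) = 1.
Household 3: others sum to 52; max(0, 40 - 52) = 0.
Total collected = 3 + 1 + 0 = 4.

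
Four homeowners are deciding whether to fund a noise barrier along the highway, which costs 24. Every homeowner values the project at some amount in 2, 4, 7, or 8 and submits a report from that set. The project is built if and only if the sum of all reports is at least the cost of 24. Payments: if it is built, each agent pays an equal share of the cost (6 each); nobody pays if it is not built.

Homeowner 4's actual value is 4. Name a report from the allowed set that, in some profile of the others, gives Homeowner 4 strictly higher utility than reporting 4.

2

Suppose Homeowner 1 reports 4, Homeowner 2 reports 8 and Homeowner 3 reports 8.
Report 4: project built, pays 6, utility 4 - 6 = -2.
Report 2: project not built, utility 0.
So reporting 2 beats truth here (0 > -2).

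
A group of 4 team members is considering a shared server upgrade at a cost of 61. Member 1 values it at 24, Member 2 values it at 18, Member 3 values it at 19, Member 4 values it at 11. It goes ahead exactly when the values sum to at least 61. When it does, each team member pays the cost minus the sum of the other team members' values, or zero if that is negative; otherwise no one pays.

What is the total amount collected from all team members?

Total value 72 ≥ cost 61, so it is built.
Member 1: others sum to 48; max(0, 61 - 48) = 13.
Member 2: others sum to 54; max(0, 61 - 54) = 7.
Member 3: others sum to 53; max(0, 61 - 53) = 8.
Member 4: others sum to 61; max(0, 61 - 61) = 0.
Total collected = 13 + 7 + 8 + 0 = 28.

28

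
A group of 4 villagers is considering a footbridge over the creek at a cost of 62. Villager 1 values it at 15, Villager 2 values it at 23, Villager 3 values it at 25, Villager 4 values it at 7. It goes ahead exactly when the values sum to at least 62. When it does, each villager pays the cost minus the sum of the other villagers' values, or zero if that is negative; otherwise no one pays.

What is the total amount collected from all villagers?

39

Total value 70 ≥ cost 62, so it is built.
Villager 1: others sum to 55; max(0, 62 - 55) = 7.
Villager 2: others sum to 47; max(0, 62 - 47) = 15.
Villager 3: others sum to 45; max(0, 62 - 45) = 17.
Villager 4: others sum to 63; max(0, 62 - 63) = 0.
Total collected = 7 + 15 + 17 + 0 = 39.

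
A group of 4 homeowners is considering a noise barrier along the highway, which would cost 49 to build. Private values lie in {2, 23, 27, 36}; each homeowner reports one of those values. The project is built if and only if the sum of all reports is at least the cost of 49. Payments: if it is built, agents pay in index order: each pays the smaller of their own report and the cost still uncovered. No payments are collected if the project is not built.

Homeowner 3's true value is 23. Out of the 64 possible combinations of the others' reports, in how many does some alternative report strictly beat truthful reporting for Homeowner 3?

Others report (2, 23, 23): truth gives 0; report 2 gives 21 > 0. Violating.
Others report (2, 23, 27): truth gives 0; report 2 gives 21 > 0. Violating.
Others report (2, 23, 36): truth gives 0; report 2 gives 21 > 0. Violating.
Others report (2, 27, 23): truth gives 3; report 2 gives 21 > 3. Violating.
Others report (2, 2, 2): truth gives 0; no alternative beats it.
Others report (2, 2, 23): truth gives 0; no alternative beats it.
(Checking all 64 profiles: 22 have a profitable deviation, 42 do not.)

22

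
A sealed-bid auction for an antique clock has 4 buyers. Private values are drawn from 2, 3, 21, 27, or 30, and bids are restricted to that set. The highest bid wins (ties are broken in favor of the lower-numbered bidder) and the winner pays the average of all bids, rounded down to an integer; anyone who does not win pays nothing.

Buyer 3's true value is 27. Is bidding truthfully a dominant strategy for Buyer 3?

Consider the case where Buyer 1 bids 2, Buyer 2 bids 2 and Buyer 4 bids 2.
Truthful bid 27: wins, pays 8, utility 27 - 8 = 19.
Bid 3 instead: wins, pays 2, utility 27 - 2 = 25.
Since 25 > 19, bidding 3 is strictly better here, so truthful bidding is not dominant.

No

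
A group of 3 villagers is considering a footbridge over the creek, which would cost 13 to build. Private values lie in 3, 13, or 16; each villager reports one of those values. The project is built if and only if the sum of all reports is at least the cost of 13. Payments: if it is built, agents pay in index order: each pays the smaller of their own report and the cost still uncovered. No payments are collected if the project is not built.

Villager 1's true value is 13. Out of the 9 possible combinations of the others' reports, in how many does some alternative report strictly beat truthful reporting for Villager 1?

8

Others report (3, 13): truth gives 0; report 3 gives 10 > 0. Violating.
Others report (3, 16): truth gives 0; report 3 gives 10 > 0. Violating.
Others report (13, 3): truth gives 0; report 3 gives 10 > 0. Violating.
Others report (13, 13): truth gives 0; report 3 gives 10 > 0. Violating.
Others report (3, 3): truth gives 0; no alternative beats it.
(Checking all 9 profiles: 8 have a profitable deviation, 1 does not.)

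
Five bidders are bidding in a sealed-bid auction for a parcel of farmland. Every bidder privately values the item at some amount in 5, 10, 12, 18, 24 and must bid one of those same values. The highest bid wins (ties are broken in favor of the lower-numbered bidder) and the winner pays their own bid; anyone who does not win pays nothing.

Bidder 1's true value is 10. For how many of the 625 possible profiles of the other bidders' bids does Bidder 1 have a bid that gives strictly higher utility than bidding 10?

1

Others bid (5, 5, 5, 5): truth gives 0; bid 5 gives 5 > 0. Violating.
Others bid (5, 5, 5, 10): truth gives 0; no alternative beats it.
Others bid (5, 5, 5, 12): truth gives 0; no alternative beats it.
(Checking all 625 profiles: 1 has a profitable deviation, 624 do not.)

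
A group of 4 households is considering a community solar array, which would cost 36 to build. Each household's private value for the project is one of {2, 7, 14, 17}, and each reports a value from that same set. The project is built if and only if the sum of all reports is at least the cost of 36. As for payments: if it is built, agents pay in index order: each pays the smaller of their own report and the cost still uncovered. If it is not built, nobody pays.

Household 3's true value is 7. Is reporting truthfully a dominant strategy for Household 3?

No

Consider the case where Household 1 reports 2, Household 2 reports 17 and Household 4 reports 17.
Truthful report 7: project built, pays 7, utility 7 - 7 = 0.
Report 2 instead: project built, pays 2, utility 7 - 2 = 5.
Since 5 > 0, reporting 2 is strictly better here, so truthful reporting is not dominant.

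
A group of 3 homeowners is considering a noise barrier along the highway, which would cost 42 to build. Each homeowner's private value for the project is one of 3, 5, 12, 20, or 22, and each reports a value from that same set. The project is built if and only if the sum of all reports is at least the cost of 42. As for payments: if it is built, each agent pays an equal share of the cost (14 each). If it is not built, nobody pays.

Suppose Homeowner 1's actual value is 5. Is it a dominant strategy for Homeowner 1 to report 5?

Yes

Check each profile of the others' reports and compare truth against every alternative report.
Others report (20, 20): truth gives -9, best alternative gives -9.
Others report (20, 22): truth gives -9, best alternative gives -9.
Others report (22, 20): truth gives -9, best alternative gives -9.
Others report (22, 22): truth gives -9, best alternative gives -9.
Others report (3, 3): truth gives 0, best alternative gives 0.
Others report (3, 5): truth gives 0, best alternative gives 0.
(Remaining 19 profiles checked similarly; truth is weakly best in each.)
In every case the truthful report is at least as good as any alternative, so it is a dominant strategy.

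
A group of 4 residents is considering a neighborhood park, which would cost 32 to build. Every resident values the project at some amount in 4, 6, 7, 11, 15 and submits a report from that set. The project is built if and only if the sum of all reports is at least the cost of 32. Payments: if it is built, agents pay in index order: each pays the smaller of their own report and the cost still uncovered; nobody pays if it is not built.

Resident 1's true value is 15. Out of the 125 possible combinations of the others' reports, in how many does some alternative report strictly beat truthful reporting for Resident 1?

Others report (4, 4, 15): truth gives 0; report 11 gives 4 > 0. Violating.
Others report (4, 6, 11): truth gives 0; report 11 gives 4 > 0. Violating.
Others report (4, 6, 15): truth gives 0; report 7 gives 8 > 0. Violating.
Others report (4, 7, 11): truth gives 0; report 11 gives 4 > 0. Violating.
Others report (4, 4, 4): truth gives 0; no alternative beats it.
Others report (4, 4, 6): truth gives 0; no alternative beats it.
(Checking all 125 profiles: 96 have a profitable deviation, 29 do not.)

96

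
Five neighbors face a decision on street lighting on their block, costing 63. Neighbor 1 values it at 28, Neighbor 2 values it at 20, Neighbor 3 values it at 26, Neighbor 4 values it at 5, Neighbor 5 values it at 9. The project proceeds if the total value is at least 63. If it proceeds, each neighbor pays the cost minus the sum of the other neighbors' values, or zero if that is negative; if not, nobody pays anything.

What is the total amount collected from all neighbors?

4

Total value 88 ≥ cost 63, so it is built.
Neighbor 1: others sum to 60; max(0, 63 - 60) = 3.
Neighbor 2: others sum to 68; max(0, 63 - 68) = 0.
Neighbor 3: others sum to 62; max(0, 63 - 62) = 1.
Neighbor 4: others sum to 83; max(0, 63 - 83) = 0.
Neighbor 5: others sum to 79; max(0, 63 - 79) = 0.
Total collected = 3 + 0 + 1 + 0 + 0 = 4.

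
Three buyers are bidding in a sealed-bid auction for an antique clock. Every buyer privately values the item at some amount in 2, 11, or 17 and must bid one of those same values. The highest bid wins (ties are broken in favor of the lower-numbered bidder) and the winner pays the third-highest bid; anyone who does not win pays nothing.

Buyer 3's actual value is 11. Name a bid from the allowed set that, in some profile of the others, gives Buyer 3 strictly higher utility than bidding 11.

17

Suppose Buyer 1 bids 2 and Buyer 2 bids 11.
Bid 11: loses, pays 0, utility 0.
Bid 17: wins, pays 2, utility 11 - 2 = 9.
So bidding 17 beats truth here (9 > 0).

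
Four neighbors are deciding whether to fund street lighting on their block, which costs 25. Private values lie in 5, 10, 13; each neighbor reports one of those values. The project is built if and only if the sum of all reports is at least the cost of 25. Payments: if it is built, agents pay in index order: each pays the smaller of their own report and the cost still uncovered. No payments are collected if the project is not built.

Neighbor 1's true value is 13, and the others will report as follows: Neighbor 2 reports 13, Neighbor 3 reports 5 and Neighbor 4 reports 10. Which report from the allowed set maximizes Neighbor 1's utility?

Report 5: project built, pays 5, utility 13 - 5 = 8.
Report 10: project built, pays 10, utility 13 - 10 = 3.
Report 13: project built, pays 13, utility 13 - 13 = 0.
The best choice is 5 with utility 8.

5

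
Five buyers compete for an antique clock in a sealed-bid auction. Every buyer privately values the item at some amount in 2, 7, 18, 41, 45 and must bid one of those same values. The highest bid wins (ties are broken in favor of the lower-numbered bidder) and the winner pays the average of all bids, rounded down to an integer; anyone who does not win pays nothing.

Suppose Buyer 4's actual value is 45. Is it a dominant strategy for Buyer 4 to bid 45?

Consider the case where Buyer 1 bids 2, Buyer 2 bids 2, Buyer 3 bids 2 and Buyer 5 bids 2.
Truthful bid 45: wins, pays 10, utility 45 - 10 = 35.
Bid 7 instead: wins, pays 3, utility 45 - 3 = 42.
Since 42 > 35, bidding 7 is strictly better here, so truthful bidding is not dominant.

No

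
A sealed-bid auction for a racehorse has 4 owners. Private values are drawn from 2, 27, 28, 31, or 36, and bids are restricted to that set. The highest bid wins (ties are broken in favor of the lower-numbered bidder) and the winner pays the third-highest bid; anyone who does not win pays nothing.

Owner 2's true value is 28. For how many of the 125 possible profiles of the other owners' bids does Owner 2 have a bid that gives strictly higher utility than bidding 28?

24

Others bid (2, 2, 31): truth gives 0; bid 31 gives 26 > 0. Violating.
Others bid (2, 2, 36): truth gives 0; bid 36 gives 26 > 0. Violating.
Others bid (2, 27, 31): truth gives 0; bid 31 gives 1 > 0. Violating.
Others bid (2, 27, 36): truth gives 0; bid 36 gives 1 > 0. Violating.
Others bid (2, 2, 2): truth gives 26; no alternative beats it.
Others bid (2, 2, 27): truth gives 26; no alternative beats it.
(Checking all 125 profiles: 24 have a profitable deviation, 101 do not.)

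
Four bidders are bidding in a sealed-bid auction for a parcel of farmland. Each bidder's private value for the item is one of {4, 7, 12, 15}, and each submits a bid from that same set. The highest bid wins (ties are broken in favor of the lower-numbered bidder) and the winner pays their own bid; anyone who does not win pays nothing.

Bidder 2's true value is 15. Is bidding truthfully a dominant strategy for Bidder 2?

Consider the case where Bidder 1 bids 4, Bidder 3 bids 4 and Bidder 4 bids 4.
Truthful bid 15: wins, pays 15, utility 15 - 15 = 0.
Bid 7 instead: wins, pays 7, utility 15 - 7 = 8.
Since 8 > 0, bidding 7 is strictly better here, so truthful bidding is not dominant.

No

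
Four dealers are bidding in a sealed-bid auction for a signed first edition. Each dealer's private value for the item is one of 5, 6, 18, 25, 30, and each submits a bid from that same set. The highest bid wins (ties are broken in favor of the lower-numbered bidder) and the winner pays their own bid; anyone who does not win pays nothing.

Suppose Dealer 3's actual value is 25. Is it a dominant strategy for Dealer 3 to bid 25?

No

Consider the case where Dealer 1 bids 5, Dealer 2 bids 5 and Dealer 4 bids 5.
Truthful bid 25: wins, pays 25, utility 25 - 25 = 0.
Bid 6 instead: wins, pays 6, utility 25 - 6 = 19.
Since 19 > 0, bidding 6 is strictly better here, so truthful bidding is not dominant.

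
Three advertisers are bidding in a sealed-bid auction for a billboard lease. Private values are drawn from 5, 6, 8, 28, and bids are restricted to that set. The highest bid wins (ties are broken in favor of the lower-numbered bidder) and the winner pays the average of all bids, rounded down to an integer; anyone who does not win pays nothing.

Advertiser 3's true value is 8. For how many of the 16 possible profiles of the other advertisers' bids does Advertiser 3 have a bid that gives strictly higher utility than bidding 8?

Others bid (5, 5): truth gives 2; bid 6 gives 3 > 2. Violating.
Others bid (5, 6): truth gives 2; no alternative beats it.
Others bid (5, 8): truth gives 0; no alternative beats it.
(Checking all 16 profiles: 1 has a profitable deviation, 15 do not.)

1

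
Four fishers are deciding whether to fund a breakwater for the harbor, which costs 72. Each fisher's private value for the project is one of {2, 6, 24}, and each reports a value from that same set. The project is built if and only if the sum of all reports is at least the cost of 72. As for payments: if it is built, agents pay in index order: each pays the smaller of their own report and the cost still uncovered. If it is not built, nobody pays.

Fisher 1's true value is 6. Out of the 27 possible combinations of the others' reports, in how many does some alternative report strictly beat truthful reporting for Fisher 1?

1

Others report (24, 24, 24): truth gives 0; report 2 gives 4 > 0. Violating.
Others report (2, 2, 2): truth gives 0; no alternative beats it.
Others report (2, 2, 6): truth gives 0; no alternative beats it.
(Checking all 27 profiles: 1 has a profitable deviation, 26 do not.)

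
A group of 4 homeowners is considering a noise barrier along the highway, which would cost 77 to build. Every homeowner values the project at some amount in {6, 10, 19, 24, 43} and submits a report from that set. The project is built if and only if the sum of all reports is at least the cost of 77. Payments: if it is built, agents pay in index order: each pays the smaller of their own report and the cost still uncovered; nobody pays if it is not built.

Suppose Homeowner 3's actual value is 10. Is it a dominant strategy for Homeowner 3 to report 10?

Consider the case where Homeowner 1 reports 6, Homeowner 2 reports 24 and Homeowner 4 reports 43.
Truthful report 10: project built, pays 10, utility 10 - 10 = 0.
Report 6 instead: project built, pays 6, utility 10 - 6 = 4.
Since 4 > 0, reporting 6 is strictly better here, so truthful reporting is not dominant.

No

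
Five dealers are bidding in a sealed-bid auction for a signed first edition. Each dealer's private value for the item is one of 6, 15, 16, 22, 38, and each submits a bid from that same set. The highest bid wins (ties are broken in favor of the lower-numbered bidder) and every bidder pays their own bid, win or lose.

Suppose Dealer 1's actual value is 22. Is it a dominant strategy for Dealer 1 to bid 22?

No

Consider the case where Dealer 2 bids 6, Dealer 3 bids 6, Dealer 4 bids 6 and Dealer 5 bids 6.
Truthful bid 22: wins, pays 22, utility 22 - 22 = 0.
Bid 6 instead: wins, pays 6, utility 22 - 6 = 16.
Since 16 > 0, bidding 6 is strictly better here, so truthful bidding is not dominant.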